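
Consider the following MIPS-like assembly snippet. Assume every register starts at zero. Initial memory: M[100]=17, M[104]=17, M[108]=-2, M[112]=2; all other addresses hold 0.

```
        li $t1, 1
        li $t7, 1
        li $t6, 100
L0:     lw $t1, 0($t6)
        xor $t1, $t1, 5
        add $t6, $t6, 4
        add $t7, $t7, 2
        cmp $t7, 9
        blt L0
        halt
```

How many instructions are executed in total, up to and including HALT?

li $t1, 1 → $t1=1
li $t7, 1 → $t7=1
li $t6, 100 → $t6=100
lw $t1, 0($t6) → $t1=M[100]=17
xor $t1, $t1, 5 → $t1=17^5=20
add $t6, $t6, 4 → $t6=100+4=104
add $t7, $t7, 2 → $t7=1+2=3
cmp $t7, 9  (cmp 3,9)
blt L0: taken
lw $t1, 0($t6) → $t1=M[104]=17
xor $t1, $t1, 5 → $t1=17^5=20
add $t6, $t6, 4 → $t6=104+4=108
add $t7, $t7, 2 → $t7=3+2=5
cmp $t7, 9  (cmp 5,9)
blt L0: taken
lw $t1, 0($t6) → $t1=M[108]=-2
xor $t1, $t1, 5 → $t1=(-2)^5=-5
add $t6, $t6, 4 → $t6=108+4=112
add $t7, $t7, 2 → $t7=5+2=7
cmp $t7, 9  (cmp 7,9)
blt L0: taken
lw $t1, 0($t6) → $t1=M[112]=2
xor $t1, $t1, 5 → $t1=2^5=7
add $t6, $t6, 4 → $t6=112+4=116
add $t7, $t7, 2 → $t7=7+2=9
cmp $t7, 9  (cmp 9,9)
blt L0: not taken
halt.
Total executed instructions: 28.

28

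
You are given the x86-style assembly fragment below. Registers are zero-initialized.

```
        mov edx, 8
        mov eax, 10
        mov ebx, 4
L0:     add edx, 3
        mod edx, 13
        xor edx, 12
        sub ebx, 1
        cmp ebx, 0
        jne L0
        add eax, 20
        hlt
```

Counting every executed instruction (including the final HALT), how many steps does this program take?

29

edx=8
eax=10
ebx=4
edx=8+3=11
edx=11%13=11
edx=11^12=7
ebx=4-1=3
cmp ebx, 0  (cmp 3,0)
jne L0: taken
edx=7+3=10
edx=10%13=10
edx=10^12=6
ebx=3-1=2
cmp ebx, 0  (cmp 2,0)
jne L0: taken
edx=6+3=9
edx=9%13=9
edx=9^12=5
ebx=2-1=1
cmp ebx, 0  (cmp 1,0)
jne L0: taken
edx=5+3=8
edx=8%13=8
edx=8^12=4
ebx=1-1=0
cmp ebx, 0  (cmp 0,0)
jne L0: not taken
eax=10+20=30
halt.
Total executed instructions: 29.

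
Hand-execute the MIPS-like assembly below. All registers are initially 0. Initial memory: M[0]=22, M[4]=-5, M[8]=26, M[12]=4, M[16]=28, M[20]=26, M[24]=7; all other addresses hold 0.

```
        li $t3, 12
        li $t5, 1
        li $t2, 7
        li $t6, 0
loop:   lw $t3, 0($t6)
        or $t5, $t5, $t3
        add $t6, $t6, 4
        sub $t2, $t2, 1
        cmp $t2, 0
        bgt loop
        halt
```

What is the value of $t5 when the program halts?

li $t3, 12 → $t3=12
li $t5, 1 → $t5=1
li $t2, 7 → $t2=7
li $t6, 0 → $t6=0
lw $t3, 0($t6) → $t3=M[0]=22
or $t5, $t5, $t3 → $t5=1|22=23
add $t6, $t6, 4 → $t6=0+4=4
sub $t2, $t2, 1 → $t2=7-1=6
cmp $t2, 0  (cmp 6,0)
bgt loop: taken
lw $t3, 0($t6) → $t3=M[4]=-5
or $t5, $t5, $t3 → $t5=23|(-5)=-1
add $t6, $t6, 4 → $t6=4+4=8
sub $t2, $t2, 1 → $t2=6-1=5
cmp $t2, 0  (cmp 5,0)
bgt loop: taken
lw $t3, 0($t6) → $t3=M[8]=26
or $t5, $t5, $t3 → $t5=(-1)|26=-1
add $t6, $t6, 4 → $t6=8+4=12
sub $t2, $t2, 1 → $t2=5-1=4
cmp $t2, 0  (cmp 4,0)
bgt loop: taken
lw $t3, 0($t6) → $t3=M[12]=4
or $t5, $t5, $t3 → $t5=(-1)|4=-1
add $t6, $t6, 4 → $t6=12+4=16
sub $t2, $t2, 1 → $t2=4-1=3
cmp $t2, 0  (cmp 3,0)
bgt loop: taken
lw $t3, 0($t6) → $t3=M[16]=28
or $t5, $t5, $t3 → $t5=(-1)|28=-1
add $t6, $t6, 4 → $t6=16+4=20
sub $t2, $t2, 1 → $t2=3-1=2
cmp $t2, 0  (cmp 2,0)
bgt loop: taken
lw $t3, 0($t6) → $t3=M[20]=26
or $t5, $t5, $t3 → $t5=(-1)|26=-1
add $t6, $t6, 4 → $t6=20+4=24
sub $t2, $t2, 1 → $t2=2-1=1
cmp $t2, 0  (cmp 1,0)
bgt loop: taken
lw $t3, 0($t6) → $t3=M[24]=7
or $t5, $t5, $t3 → $t5=(-1)|7=-1
add $t6, $t6, 4 → $t6=24+4=28
sub $t2, $t2, 1 → $t2=1-1=0
cmp $t2, 0  (cmp 0,0)
bgt loop: not taken
halt.

-1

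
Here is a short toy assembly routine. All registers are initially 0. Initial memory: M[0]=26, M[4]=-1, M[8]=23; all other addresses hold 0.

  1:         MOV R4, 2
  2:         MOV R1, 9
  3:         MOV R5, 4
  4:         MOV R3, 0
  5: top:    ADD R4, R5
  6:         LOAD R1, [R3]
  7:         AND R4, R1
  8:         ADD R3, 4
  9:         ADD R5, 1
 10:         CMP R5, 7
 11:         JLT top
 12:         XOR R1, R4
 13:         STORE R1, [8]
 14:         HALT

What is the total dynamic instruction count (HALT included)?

28

after MOV R4, 2: R4=2
after MOV R1, 9: R1=9
after MOV R5, 4: R5=4
after MOV R3, 0: R3=0
after ADD R4, R5: R4=2+4=6
after LOAD R1, [R3]: R1=M[0]=26
after AND R4, R1: R4=6&26=2
after ADD R3, 4: R3=0+4=4
after ADD R5, 1: R5=4+1=5
CMP R5, 7  (cmp 5,7)
JLT top: taken
after ADD R4, R5: R4=2+5=7
after LOAD R1, [R3]: R1=M[4]=-1
after AND R4, R1: R4=7&(-1)=7
after ADD R3, 4: R3=4+4=8
after ADD R5, 1: R5=5+1=6
CMP R5, 7  (cmp 6,7)
JLT top: taken
after ADD R4, R5: R4=7+6=13
after LOAD R1, [R3]: R1=M[8]=23
after AND R4, R1: R4=13&23=5
after ADD R3, 4: R3=8+4=12
after ADD R5, 1: R5=6+1=7
CMP R5, 7  (cmp 7,7)
JLT top: not taken
after XOR R1, R4: R1=23^5=18
STORE R1, [8] → M[8]=18
halt.
Total executed instructions: 28.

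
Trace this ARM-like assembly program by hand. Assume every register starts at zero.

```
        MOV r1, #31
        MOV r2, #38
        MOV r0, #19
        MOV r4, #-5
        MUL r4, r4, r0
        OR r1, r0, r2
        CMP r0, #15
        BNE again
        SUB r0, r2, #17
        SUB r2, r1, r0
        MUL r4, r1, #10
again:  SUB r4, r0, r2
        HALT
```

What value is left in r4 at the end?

-19

r1=31
r2=38
r0=19
r4=-5
r4=(-5)*19=-95
r1=19|38=55
CMP r0, #15  (cmp 19,15)
BNE again: taken
r4=19-38=-19
halt.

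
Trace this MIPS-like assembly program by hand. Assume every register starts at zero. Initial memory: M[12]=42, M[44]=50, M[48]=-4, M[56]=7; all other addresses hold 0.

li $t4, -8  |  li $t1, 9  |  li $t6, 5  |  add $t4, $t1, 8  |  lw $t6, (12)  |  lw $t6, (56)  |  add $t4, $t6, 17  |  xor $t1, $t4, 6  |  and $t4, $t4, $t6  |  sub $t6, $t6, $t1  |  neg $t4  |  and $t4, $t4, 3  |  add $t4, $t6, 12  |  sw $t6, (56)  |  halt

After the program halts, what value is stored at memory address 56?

li $t4, -8 → $t4=-8
li $t1, 9 → $t1=9
li $t6, 5 → $t6=5
add $t4, $t1, 8 → $t4=9+8=17
lw $t6, (12) → $t6=M[12]=42
lw $t6, (56) → $t6=M[56]=7
add $t4, $t6, 17 → $t4=7+17=24
xor $t1, $t4, 6 → $t1=24^6=30
and $t4, $t4, $t6 → $t4=24&7=0
sub $t6, $t6, $t1 → $t6=7-30=-23
neg $t4 → $t4=-(0)=0
and $t4, $t4, 3 → $t4=0&3=0
add $t4, $t6, 12 → $t4=(-23)+12=-11
sw $t6, (56) → M[56]=-23
halt.

-23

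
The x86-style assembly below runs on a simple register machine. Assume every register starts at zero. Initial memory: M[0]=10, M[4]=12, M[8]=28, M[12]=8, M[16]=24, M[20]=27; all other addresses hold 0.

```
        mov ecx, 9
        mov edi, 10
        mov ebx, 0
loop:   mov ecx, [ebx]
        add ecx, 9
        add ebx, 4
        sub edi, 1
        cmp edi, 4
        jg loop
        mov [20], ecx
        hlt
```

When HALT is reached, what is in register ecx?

36

ecx=9
edi=10
ebx=0
ecx=M[0]=10
ecx=10+9=19
ebx=0+4=4
edi=10-1=9
cmp edi, 4  (cmp 9,4)
jg loop: taken
ecx=M[4]=12
ecx=12+9=21
ebx=4+4=8
edi=9-1=8
cmp edi, 4  (cmp 8,4)
jg loop: taken
ecx=M[8]=28
ecx=28+9=37
ebx=8+4=12
edi=8-1=7
cmp edi, 4  (cmp 7,4)
jg loop: taken
ecx=M[12]=8
ecx=8+9=17
ebx=12+4=16
edi=7-1=6
cmp edi, 4  (cmp 6,4)
jg loop: taken
ecx=M[16]=24
ecx=24+9=33
ebx=16+4=20
edi=6-1=5
cmp edi, 4  (cmp 5,4)
jg loop: taken
ecx=M[20]=27
ecx=27+9=36
ebx=20+4=24
edi=5-1=4
cmp edi, 4  (cmp 4,4)
jg loop: not taken
mov [20], ecx → M[20]=36
halt.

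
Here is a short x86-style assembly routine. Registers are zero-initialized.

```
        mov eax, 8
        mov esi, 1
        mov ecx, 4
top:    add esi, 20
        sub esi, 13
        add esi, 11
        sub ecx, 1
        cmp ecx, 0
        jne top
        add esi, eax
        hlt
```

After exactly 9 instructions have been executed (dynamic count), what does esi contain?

19

eax=8
esi=1
ecx=4
esi=1+20=21
esi=21-13=8
esi=8+11=19
ecx=4-1=3
cmp ecx, 0  (cmp 3,0)
jne top: taken
After step 9: esi = 19.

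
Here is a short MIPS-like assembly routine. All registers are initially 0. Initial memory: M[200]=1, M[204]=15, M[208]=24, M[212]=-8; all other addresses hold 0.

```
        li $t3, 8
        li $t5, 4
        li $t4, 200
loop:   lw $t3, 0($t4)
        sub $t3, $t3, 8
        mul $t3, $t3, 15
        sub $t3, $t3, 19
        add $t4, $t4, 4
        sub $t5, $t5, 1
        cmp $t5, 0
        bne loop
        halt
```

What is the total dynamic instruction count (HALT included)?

36

after li $t3, 8: $t3=8
after li $t5, 4: $t5=4
after li $t4, 200: $t4=200
after lw $t3, 0($t4): $t3=M[200]=1
after sub $t3, $t3, 8: $t3=1-8=-7
after mul $t3, $t3, 15: $t3=(-7)*15=-105
after sub $t3, $t3, 19: $t3=(-105)-19=-124
after add $t4, $t4, 4: $t4=200+4=204
after sub $t5, $t5, 1: $t5=4-1=3
cmp $t5, 0  (cmp 3,0)
bne loop: taken
after lw $t3, 0($t4): $t3=M[204]=15
after sub $t3, $t3, 8: $t3=15-8=7
after mul $t3, $t3, 15: $t3=7*15=105
after sub $t3, $t3, 19: $t3=105-19=86
after add $t4, $t4, 4: $t4=204+4=208
after sub $t5, $t5, 1: $t5=3-1=2
cmp $t5, 0  (cmp 2,0)
bne loop: taken
after lw $t3, 0($t4): $t3=M[208]=24
after sub $t3, $t3, 8: $t3=24-8=16
after mul $t3, $t3, 15: $t3=16*15=240
after sub $t3, $t3, 19: $t3=240-19=221
after add $t4, $t4, 4: $t4=208+4=212
after sub $t5, $t5, 1: $t5=2-1=1
cmp $t5, 0  (cmp 1,0)
bne loop: taken
after lw $t3, 0($t4): $t3=M[212]=-8
after sub $t3, $t3, 8: $t3=(-8)-8=-16
after mul $t3, $t3, 15: $t3=(-16)*15=-240
after sub $t3, $t3, 19: $t3=(-240)-19=-259
after add $t4, $t4, 4: $t4=212+4=216
after sub $t5, $t5, 1: $t5=1-1=0
cmp $t5, 0  (cmp 0,0)
bne loop: not taken
halt.
Total executed instructions: 36.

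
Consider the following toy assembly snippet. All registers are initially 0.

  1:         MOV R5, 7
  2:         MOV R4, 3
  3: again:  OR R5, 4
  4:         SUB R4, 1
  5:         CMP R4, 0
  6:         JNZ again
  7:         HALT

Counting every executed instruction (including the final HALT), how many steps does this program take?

after MOV R5, 7: R5=7
after MOV R4, 3: R4=3
after OR R5, 4: R5=7|4=7
after SUB R4, 1: R4=3-1=2
CMP R4, 0  (cmp 2,0)
JNZ again: taken
after OR R5, 4: R5=7|4=7
after SUB R4, 1: R4=2-1=1
CMP R4, 0  (cmp 1,0)
JNZ again: taken
after OR R5, 4: R5=7|4=7
after SUB R4, 1: R4=1-1=0
CMP R4, 0  (cmp 0,0)
JNZ again: not taken
halt.
Total executed instructions: 15.

15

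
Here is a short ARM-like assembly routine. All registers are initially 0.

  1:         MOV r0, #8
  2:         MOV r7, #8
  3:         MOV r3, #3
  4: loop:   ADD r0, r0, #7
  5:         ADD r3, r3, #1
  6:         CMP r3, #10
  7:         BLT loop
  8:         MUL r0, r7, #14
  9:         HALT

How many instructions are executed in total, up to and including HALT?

r0=8
r7=8
r3=3
r0=8+7=15
r3=3+1=4
CMP r3, #10  (cmp 4,10)
BLT loop: taken
r0=15+7=22
r3=4+1=5
CMP r3, #10  (cmp 5,10)
BLT loop: taken
r0=22+7=29
r3=5+1=6
CMP r3, #10  (cmp 6,10)
BLT loop: taken
r0=29+7=36
r3=6+1=7
CMP r3, #10  (cmp 7,10)
BLT loop: taken
r0=36+7=43
r3=7+1=8
CMP r3, #10  (cmp 8,10)
BLT loop: taken
r0=43+7=50
r3=8+1=9
CMP r3, #10  (cmp 9,10)
BLT loop: taken
r0=50+7=57
r3=9+1=10
CMP r3, #10  (cmp 10,10)
BLT loop: not taken
r0=8*14=112
halt.
Total executed instructions: 33.

33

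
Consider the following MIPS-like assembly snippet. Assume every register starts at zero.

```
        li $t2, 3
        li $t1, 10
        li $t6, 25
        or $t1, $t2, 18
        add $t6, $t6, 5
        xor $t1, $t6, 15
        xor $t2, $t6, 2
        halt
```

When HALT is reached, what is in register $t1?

after li $t2, 3: $t2=3
after li $t1, 10: $t1=10
after li $t6, 25: $t6=25
after or $t1, $t2, 18: $t1=3|18=19
after add $t6, $t6, 5: $t6=25+5=30
after xor $t1, $t6, 15: $t1=30^15=17
after xor $t2, $t6, 2: $t2=30^2=28
halt.

17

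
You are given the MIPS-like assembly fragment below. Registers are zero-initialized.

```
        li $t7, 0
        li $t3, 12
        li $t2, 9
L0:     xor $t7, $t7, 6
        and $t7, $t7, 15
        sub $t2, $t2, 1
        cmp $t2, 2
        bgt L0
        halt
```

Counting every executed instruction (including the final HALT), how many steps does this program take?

after li $t7, 0: $t7=0
after li $t3, 12: $t3=12
after li $t2, 9: $t2=9
after xor $t7, $t7, 6: $t7=0^6=6
after and $t7, $t7, 15: $t7=6&15=6
after sub $t2, $t2, 1: $t2=9-1=8
cmp $t2, 2  (cmp 8,2)
bgt L0: taken
after xor $t7, $t7, 6: $t7=6^6=0
after and $t7, $t7, 15: $t7=0&15=0
after sub $t2, $t2, 1: $t2=8-1=7
cmp $t2, 2  (cmp 7,2)
bgt L0: taken
after xor $t7, $t7, 6: $t7=0^6=6
after and $t7, $t7, 15: $t7=6&15=6
after sub $t2, $t2, 1: $t2=7-1=6
cmp $t2, 2  (cmp 6,2)
bgt L0: taken
after xor $t7, $t7, 6: $t7=6^6=0
after and $t7, $t7, 15: $t7=0&15=0
after sub $t2, $t2, 1: $t2=6-1=5
cmp $t2, 2  (cmp 5,2)
bgt L0: taken
after xor $t7, $t7, 6: $t7=0^6=6
after and $t7, $t7, 15: $t7=6&15=6
after sub $t2, $t2, 1: $t2=5-1=4
cmp $t2, 2  (cmp 4,2)
bgt L0: taken
after xor $t7, $t7, 6: $t7=6^6=0
after and $t7, $t7, 15: $t7=0&15=0
after sub $t2, $t2, 1: $t2=4-1=3
cmp $t2, 2  (cmp 3,2)
bgt L0: taken
after xor $t7, $t7, 6: $t7=0^6=6
after and $t7, $t7, 15: $t7=6&15=6
after sub $t2, $t2, 1: $t2=3-1=2
cmp $t2, 2  (cmp 2,2)
bgt L0: not taken
halt.
Total executed instructions: 39.

39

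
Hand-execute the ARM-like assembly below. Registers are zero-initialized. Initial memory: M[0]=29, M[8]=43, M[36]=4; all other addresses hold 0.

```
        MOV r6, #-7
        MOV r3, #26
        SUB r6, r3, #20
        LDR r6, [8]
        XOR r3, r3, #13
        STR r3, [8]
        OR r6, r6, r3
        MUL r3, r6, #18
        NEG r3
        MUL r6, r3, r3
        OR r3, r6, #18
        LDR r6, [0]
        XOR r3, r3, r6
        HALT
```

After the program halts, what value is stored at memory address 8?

MOV r6, #-7 → r6=-7
MOV r3, #26 → r3=26
SUB r6, r3, #20 → r6=26-20=6
LDR r6, [8] → r6=M[8]=43
XOR r3, r3, #13 → r3=26^13=23
STR r3, [8] → M[8]=23
OR r6, r6, r3 → r6=43|23=63
MUL r3, r6, #18 → r3=63*18=1134
NEG r3 → r3=-(1134)=-1134
MUL r6, r3, r3 → r6=(-1134)*(-1134)=1285956
OR r3, r6, #18 → r3=1285956|18=1285974
LDR r6, [0] → r6=M[0]=29
XOR r3, r3, r6 → r3=1285974^29=1285963
halt.

23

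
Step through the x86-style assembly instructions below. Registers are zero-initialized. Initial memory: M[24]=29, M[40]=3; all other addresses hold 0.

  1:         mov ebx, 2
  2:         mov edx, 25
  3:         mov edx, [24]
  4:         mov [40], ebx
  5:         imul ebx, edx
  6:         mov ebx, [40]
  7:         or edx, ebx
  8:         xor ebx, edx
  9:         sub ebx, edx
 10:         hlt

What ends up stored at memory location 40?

mov ebx, 2 → ebx=2
mov edx, 25 → edx=25
mov edx, [24] → edx=M[24]=29
mov [40], ebx → M[40]=2
imul ebx, edx → ebx=2*29=58
mov ebx, [40] → ebx=M[40]=2
or edx, ebx → edx=29|2=31
xor ebx, edx → ebx=2^31=29
sub ebx, edx → ebx=29-31=-2
halt.

2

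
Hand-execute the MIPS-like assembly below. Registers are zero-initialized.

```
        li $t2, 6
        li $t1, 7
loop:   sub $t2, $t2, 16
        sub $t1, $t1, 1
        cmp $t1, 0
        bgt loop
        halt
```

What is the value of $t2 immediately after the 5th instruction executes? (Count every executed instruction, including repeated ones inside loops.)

li $t2, 6 → $t2=6
li $t1, 7 → $t1=7
sub $t2, $t2, 16 → $t2=6-16=-10
sub $t1, $t1, 1 → $t1=7-1=6
cmp $t1, 0  (cmp 6,0)
After step 5: $t2 = -10.

-10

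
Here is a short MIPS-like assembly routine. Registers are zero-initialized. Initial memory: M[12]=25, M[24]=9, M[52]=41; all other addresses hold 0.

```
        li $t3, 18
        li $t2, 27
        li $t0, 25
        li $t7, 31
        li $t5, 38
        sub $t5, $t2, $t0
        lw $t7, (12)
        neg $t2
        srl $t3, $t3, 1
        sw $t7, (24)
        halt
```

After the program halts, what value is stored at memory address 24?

25

li $t3, 18 → $t3=18
li $t2, 27 → $t2=27
li $t0, 25 → $t0=25
li $t7, 31 → $t7=31
li $t5, 38 → $t5=38
sub $t5, $t2, $t0 → $t5=27-25=2
lw $t7, (12) → $t7=M[12]=25
neg $t2 → $t2=-(27)=-27
srl $t3, $t3, 1 → $t3=18>>1=9
sw $t7, (24) → M[24]=25
halt.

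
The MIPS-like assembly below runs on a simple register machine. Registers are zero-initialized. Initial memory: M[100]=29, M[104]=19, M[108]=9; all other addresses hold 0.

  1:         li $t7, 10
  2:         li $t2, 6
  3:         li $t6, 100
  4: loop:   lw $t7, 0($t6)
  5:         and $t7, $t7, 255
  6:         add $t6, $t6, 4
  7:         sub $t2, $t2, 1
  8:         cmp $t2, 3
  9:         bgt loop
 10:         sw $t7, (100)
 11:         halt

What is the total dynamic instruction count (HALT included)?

$t7=10
$t2=6
$t6=100
$t7=M[100]=29
$t7=29&255=29
$t6=100+4=104
$t2=6-1=5
cmp $t2, 3  (cmp 5,3)
bgt loop: taken
$t7=M[104]=19
$t7=19&255=19
$t6=104+4=108
$t2=5-1=4
cmp $t2, 3  (cmp 4,3)
bgt loop: taken
$t7=M[108]=9
$t7=9&255=9
$t6=108+4=112
$t2=4-1=3
cmp $t2, 3  (cmp 3,3)
bgt loop: not taken
sw $t7, (100) → M[100]=9
halt.
Total executed instructions: 23.

23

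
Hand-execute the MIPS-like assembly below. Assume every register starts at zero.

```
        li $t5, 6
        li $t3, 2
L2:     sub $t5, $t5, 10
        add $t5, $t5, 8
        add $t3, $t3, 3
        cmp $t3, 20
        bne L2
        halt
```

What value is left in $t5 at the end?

$t5=6
$t3=2
$t5=6-10=-4
$t5=(-4)+8=4
$t3=2+3=5
cmp $t3, 20  (cmp 5,20)
bne L2: taken
$t5=4-10=-6
$t5=(-6)+8=2
$t3=5+3=8
cmp $t3, 20  (cmp 8,20)
bne L2: taken
$t5=2-10=-8
$t5=(-8)+8=0
$t3=8+3=11
cmp $t3, 20  (cmp 11,20)
bne L2: taken
$t5=0-10=-10
$t5=(-10)+8=-2
$t3=11+3=14
cmp $t3, 20  (cmp 14,20)
bne L2: taken
$t5=(-2)-10=-12
$t5=(-12)+8=-4
$t3=14+3=17
cmp $t3, 20  (cmp 17,20)
bne L2: taken
$t5=(-4)-10=-14
$t5=(-14)+8=-6
$t3=17+3=20
cmp $t3, 20  (cmp 20,20)
bne L2: not taken
halt.

-6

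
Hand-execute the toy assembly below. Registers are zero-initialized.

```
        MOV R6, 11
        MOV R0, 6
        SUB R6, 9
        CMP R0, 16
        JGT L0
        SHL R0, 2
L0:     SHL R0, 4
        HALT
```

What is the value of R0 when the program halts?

384

R6=11
R0=6
R6=11-9=2
CMP R0, 16  (cmp 6,16)
JGT L0: not taken
R0=6<<2=24
R0=24<<4=384
halt.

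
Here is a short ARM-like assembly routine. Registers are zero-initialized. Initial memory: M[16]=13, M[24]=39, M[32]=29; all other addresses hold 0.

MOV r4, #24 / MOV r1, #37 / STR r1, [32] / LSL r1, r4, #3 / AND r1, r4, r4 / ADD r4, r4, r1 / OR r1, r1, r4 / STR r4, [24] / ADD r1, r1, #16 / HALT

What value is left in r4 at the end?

48

after MOV r4, #24: r4=24
after MOV r1, #37: r1=37
STR r1, [32] → M[32]=37
after LSL r1, r4, #3: r1=24<<3=192
after AND r1, r4, r4: r1=24&24=24
after ADD r4, r4, r1: r4=24+24=48
after OR r1, r1, r4: r1=24|48=56
STR r4, [24] → M[24]=48
after ADD r1, r1, #16: r1=56+16=72
halt.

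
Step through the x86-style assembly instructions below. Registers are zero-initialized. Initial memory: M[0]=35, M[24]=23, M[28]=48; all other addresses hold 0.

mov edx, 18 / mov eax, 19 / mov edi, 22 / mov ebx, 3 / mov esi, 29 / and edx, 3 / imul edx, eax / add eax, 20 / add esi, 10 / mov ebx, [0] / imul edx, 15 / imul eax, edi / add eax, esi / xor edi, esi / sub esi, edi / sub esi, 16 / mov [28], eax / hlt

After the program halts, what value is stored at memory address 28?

mov edx, 18 → edx=18
mov eax, 19 → eax=19
mov edi, 22 → edi=22
mov ebx, 3 → ebx=3
mov esi, 29 → esi=29
and edx, 3 → edx=18&3=2
imul edx, eax → edx=2*19=38
add eax, 20 → eax=19+20=39
add esi, 10 → esi=29+10=39
mov ebx, [0] → ebx=M[0]=35
imul edx, 15 → edx=38*15=570
imul eax, edi → eax=39*22=858
add eax, esi → eax=858+39=897
xor edi, esi → edi=22^39=49
sub esi, edi → esi=39-49=-10
sub esi, 16 → esi=(-10)-16=-26
mov [28], eax → M[28]=897
halt.

897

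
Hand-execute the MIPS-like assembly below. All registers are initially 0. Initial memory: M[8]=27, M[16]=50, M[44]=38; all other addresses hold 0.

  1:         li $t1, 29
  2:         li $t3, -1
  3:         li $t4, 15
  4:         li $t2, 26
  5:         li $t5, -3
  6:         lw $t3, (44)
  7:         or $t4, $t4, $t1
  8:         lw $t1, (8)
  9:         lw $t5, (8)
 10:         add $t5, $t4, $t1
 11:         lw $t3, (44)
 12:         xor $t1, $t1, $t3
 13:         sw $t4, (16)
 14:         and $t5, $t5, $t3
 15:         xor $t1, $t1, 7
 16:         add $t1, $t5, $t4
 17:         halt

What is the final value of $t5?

34

li $t1, 29 → $t1=29
li $t3, -1 → $t3=-1
li $t4, 15 → $t4=15
li $t2, 26 → $t2=26
li $t5, -3 → $t5=-3
lw $t3, (44) → $t3=M[44]=38
or $t4, $t4, $t1 → $t4=15|29=31
lw $t1, (8) → $t1=M[8]=27
lw $t5, (8) → $t5=M[8]=27
add $t5, $t4, $t1 → $t5=31+27=58
lw $t3, (44) → $t3=M[44]=38
xor $t1, $t1, $t3 → $t1=27^38=61
sw $t4, (16) → M[16]=31
and $t5, $t5, $t3 → $t5=58&38=34
xor $t1, $t1, 7 → $t1=61^7=58
add $t1, $t5, $t4 → $t1=34+31=65
halt.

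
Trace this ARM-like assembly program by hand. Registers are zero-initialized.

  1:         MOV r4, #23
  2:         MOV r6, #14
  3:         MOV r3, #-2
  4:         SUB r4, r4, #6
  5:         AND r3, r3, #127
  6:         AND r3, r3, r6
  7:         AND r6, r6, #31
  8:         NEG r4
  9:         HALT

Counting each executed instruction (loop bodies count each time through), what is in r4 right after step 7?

r4=23
r6=14
r3=-2
r4=23-6=17
r3=(-2)&127=126
r3=126&14=14
r6=14&31=14
After step 7: r4 = 17.

17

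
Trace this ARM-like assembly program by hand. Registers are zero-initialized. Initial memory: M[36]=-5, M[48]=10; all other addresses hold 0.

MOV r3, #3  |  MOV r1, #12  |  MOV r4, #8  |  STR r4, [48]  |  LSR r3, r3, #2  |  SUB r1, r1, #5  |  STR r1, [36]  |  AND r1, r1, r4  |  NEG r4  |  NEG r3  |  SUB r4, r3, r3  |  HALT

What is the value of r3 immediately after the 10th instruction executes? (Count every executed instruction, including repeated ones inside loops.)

0

MOV r3, #3 → r3=3
MOV r1, #12 → r1=12
MOV r4, #8 → r4=8
STR r4, [48] → M[48]=8
LSR r3, r3, #2 → r3=3>>2=0
SUB r1, r1, #5 → r1=12-5=7
STR r1, [36] → M[36]=7
AND r1, r1, r4 → r1=7&8=0
NEG r4 → r4=-(8)=-8
NEG r3 → r3=-(0)=0
After step 10: r3 = 0.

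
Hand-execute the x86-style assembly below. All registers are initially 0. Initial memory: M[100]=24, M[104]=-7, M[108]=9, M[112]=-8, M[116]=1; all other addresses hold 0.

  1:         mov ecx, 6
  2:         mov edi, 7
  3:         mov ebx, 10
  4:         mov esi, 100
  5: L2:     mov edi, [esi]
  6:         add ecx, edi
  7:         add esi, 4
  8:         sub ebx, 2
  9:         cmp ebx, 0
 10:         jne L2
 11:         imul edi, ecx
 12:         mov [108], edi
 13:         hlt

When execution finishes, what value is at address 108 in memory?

25

after mov ecx, 6: ecx=6
after mov edi, 7: edi=7
after mov ebx, 10: ebx=10
after mov esi, 100: esi=100
after mov edi, [esi]: edi=M[100]=24
after add ecx, edi: ecx=6+24=30
after add esi, 4: esi=100+4=104
after sub ebx, 2: ebx=10-2=8
cmp ebx, 0  (cmp 8,0)
jne L2: taken
after mov edi, [esi]: edi=M[104]=-7
after add ecx, edi: ecx=30+(-7)=23
after add esi, 4: esi=104+4=108
after sub ebx, 2: ebx=8-2=6
cmp ebx, 0  (cmp 6,0)
jne L2: taken
after mov edi, [esi]: edi=M[108]=9
after add ecx, edi: ecx=23+9=32
after add esi, 4: esi=108+4=112
after sub ebx, 2: ebx=6-2=4
cmp ebx, 0  (cmp 4,0)
jne L2: taken
after mov edi, [esi]: edi=M[112]=-8
after add ecx, edi: ecx=32+(-8)=24
after add esi, 4: esi=112+4=116
after sub ebx, 2: ebx=4-2=2
cmp ebx, 0  (cmp 2,0)
jne L2: taken
after mov edi, [esi]: edi=M[116]=1
after add ecx, edi: ecx=24+1=25
after add esi, 4: esi=116+4=120
after sub ebx, 2: ebx=2-2=0
cmp ebx, 0  (cmp 0,0)
jne L2: not taken
after imul edi, ecx: edi=1*25=25
mov [108], edi → M[108]=25
halt.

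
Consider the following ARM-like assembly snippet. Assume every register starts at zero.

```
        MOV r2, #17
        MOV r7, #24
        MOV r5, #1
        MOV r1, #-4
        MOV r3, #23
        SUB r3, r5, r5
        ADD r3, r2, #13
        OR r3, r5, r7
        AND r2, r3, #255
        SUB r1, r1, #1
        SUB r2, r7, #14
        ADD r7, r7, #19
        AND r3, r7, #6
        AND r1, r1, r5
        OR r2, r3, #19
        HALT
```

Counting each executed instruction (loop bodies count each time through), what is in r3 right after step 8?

after MOV r2, #17: r2=17
after MOV r7, #24: r7=24
after MOV r5, #1: r5=1
after MOV r1, #-4: r1=-4
after MOV r3, #23: r3=23
after SUB r3, r5, r5: r3=1-1=0
after ADD r3, r2, #13: r3=17+13=30
after OR r3, r5, r7: r3=1|24=25
After step 8: r3 = 25.

25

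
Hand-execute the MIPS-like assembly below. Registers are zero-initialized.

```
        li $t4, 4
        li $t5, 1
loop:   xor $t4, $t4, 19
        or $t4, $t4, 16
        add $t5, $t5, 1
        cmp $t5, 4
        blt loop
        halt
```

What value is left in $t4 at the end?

after li $t4, 4: $t4=4
after li $t5, 1: $t5=1
after xor $t4, $t4, 19: $t4=4^19=23
after or $t4, $t4, 16: $t4=23|16=23
after add $t5, $t5, 1: $t5=1+1=2
cmp $t5, 4  (cmp 2,4)
blt loop: taken
after xor $t4, $t4, 19: $t4=23^19=4
after or $t4, $t4, 16: $t4=4|16=20
after add $t5, $t5, 1: $t5=2+1=3
cmp $t5, 4  (cmp 3,4)
blt loop: taken
after xor $t4, $t4, 19: $t4=20^19=7
after or $t4, $t4, 16: $t4=7|16=23
after add $t5, $t5, 1: $t5=3+1=4
cmp $t5, 4  (cmp 4,4)
blt loop: not taken
halt.

23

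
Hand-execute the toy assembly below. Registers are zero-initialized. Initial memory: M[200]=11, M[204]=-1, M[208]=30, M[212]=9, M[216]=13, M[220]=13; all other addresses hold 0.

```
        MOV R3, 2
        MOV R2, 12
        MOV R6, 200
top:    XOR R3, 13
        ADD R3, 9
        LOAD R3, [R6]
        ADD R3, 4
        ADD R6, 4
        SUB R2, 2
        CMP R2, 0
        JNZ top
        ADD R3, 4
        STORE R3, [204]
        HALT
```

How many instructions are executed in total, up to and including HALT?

54

MOV R3, 2 → R3=2
MOV R2, 12 → R2=12
MOV R6, 200 → R6=200
XOR R3, 13 → R3=2^13=15
ADD R3, 9 → R3=15+9=24
LOAD R3, [R6] → R3=M[200]=11
ADD R3, 4 → R3=11+4=15
ADD R6, 4 → R6=200+4=204
SUB R2, 2 → R2=12-2=10
CMP R2, 0  (cmp 10,0)
JNZ top: taken
XOR R3, 13 → R3=15^13=2
ADD R3, 9 → R3=2+9=11
LOAD R3, [R6] → R3=M[204]=-1
ADD R3, 4 → R3=(-1)+4=3
ADD R6, 4 → R6=204+4=208
SUB R2, 2 → R2=10-2=8
CMP R2, 0  (cmp 8,0)
JNZ top: taken
XOR R3, 13 → R3=3^13=14
ADD R3, 9 → R3=14+9=23
LOAD R3, [R6] → R3=M[208]=30
ADD R3, 4 → R3=30+4=34
ADD R6, 4 → R6=208+4=212
SUB R2, 2 → R2=8-2=6
CMP R2, 0  (cmp 6,0)
JNZ top: taken
XOR R3, 13 → R3=34^13=47
ADD R3, 9 → R3=47+9=56
LOAD R3, [R6] → R3=M[212]=9
ADD R3, 4 → R3=9+4=13
ADD R6, 4 → R6=212+4=216
SUB R2, 2 → R2=6-2=4
CMP R2, 0  (cmp 4,0)
JNZ top: taken
XOR R3, 13 → R3=13^13=0
ADD R3, 9 → R3=0+9=9
LOAD R3, [R6] → R3=M[216]=13
ADD R3, 4 → R3=13+4=17
ADD R6, 4 → R6=216+4=220
SUB R2, 2 → R2=4-2=2
CMP R2, 0  (cmp 2,0)
JNZ top: taken
XOR R3, 13 → R3=17^13=28
ADD R3, 9 → R3=28+9=37
LOAD R3, [R6] → R3=M[220]=13
ADD R3, 4 → R3=13+4=17
ADD R6, 4 → R6=220+4=224
SUB R2, 2 → R2=2-2=0
CMP R2, 0  (cmp 0,0)
JNZ top: not taken
ADD R3, 4 → R3=17+4=21
STORE R3, [204] → M[204]=21
halt.
Total executed instructions: 54.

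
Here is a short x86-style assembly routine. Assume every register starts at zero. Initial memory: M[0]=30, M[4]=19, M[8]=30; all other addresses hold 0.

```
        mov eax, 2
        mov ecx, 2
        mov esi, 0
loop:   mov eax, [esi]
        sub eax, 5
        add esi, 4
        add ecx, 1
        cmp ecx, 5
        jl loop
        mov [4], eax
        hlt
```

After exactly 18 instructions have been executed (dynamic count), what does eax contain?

25

mov eax, 2 → eax=2
mov ecx, 2 → ecx=2
mov esi, 0 → esi=0
mov eax, [esi] → eax=M[0]=30
sub eax, 5 → eax=30-5=25
add esi, 4 → esi=0+4=4
add ecx, 1 → ecx=2+1=3
cmp ecx, 5  (cmp 3,5)
jl loop: taken
mov eax, [esi] → eax=M[4]=19
sub eax, 5 → eax=19-5=14
add esi, 4 → esi=4+4=8
add ecx, 1 → ecx=3+1=4
cmp ecx, 5  (cmp 4,5)
jl loop: taken
mov eax, [esi] → eax=M[8]=30
sub eax, 5 → eax=30-5=25
add esi, 4 → esi=8+4=12
After step 18: eax = 25.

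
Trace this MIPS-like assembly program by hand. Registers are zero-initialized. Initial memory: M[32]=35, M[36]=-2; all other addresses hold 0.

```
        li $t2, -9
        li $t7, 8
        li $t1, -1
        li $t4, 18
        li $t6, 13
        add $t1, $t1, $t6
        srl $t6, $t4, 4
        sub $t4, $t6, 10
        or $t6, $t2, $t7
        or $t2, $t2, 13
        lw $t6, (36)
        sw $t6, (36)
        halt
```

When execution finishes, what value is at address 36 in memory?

$t2=-9
$t7=8
$t1=-1
$t4=18
$t6=13
$t1=(-1)+13=12
$t6=18>>4=1
$t4=1-10=-9
$t6=(-9)|8=-1
$t2=(-9)|13=-1
$t6=M[36]=-2
sw $t6, (36) → M[36]=-2
halt.

-2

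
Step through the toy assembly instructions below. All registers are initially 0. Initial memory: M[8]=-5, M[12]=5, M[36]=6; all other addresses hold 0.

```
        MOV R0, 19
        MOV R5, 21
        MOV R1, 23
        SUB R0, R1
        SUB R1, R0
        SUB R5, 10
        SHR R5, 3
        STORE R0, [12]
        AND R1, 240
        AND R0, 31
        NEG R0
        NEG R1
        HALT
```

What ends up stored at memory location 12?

-4

MOV R0, 19 → R0=19
MOV R5, 21 → R5=21
MOV R1, 23 → R1=23
SUB R0, R1 → R0=19-23=-4
SUB R1, R0 → R1=23-(-4)=27
SUB R5, 10 → R5=21-10=11
SHR R5, 3 → R5=11>>3=1
STORE R0, [12] → M[12]=-4
AND R1, 240 → R1=27&240=16
AND R0, 31 → R0=(-4)&31=28
NEG R0 → R0=-(28)=-28
NEG R1 → R1=-(16)=-16
halt.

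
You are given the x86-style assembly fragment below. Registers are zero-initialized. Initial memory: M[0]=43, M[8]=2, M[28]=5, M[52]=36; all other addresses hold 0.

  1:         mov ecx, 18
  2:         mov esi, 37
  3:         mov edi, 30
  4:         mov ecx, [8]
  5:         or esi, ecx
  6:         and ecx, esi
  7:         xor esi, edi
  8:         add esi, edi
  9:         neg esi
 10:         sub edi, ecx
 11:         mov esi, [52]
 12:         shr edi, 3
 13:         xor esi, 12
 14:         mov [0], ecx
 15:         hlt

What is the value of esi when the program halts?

40

mov ecx, 18 → ecx=18
mov esi, 37 → esi=37
mov edi, 30 → edi=30
mov ecx, [8] → ecx=M[8]=2
or esi, ecx → esi=37|2=39
and ecx, esi → ecx=2&39=2
xor esi, edi → esi=39^30=57
add esi, edi → esi=57+30=87
neg esi → esi=-(87)=-87
sub edi, ecx → edi=30-2=28
mov esi, [52] → esi=M[52]=36
shr edi, 3 → edi=28>>3=3
xor esi, 12 → esi=36^12=40
mov [0], ecx → M[0]=2
halt.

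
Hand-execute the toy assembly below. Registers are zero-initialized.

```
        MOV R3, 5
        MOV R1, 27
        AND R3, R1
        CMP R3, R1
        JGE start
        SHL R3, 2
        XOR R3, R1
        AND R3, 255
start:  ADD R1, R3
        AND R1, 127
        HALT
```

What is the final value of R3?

after MOV R3, 5: R3=5
after MOV R1, 27: R1=27
after AND R3, R1: R3=5&27=1
CMP R3, R1  (cmp 1,27)
JGE start: not taken
after SHL R3, 2: R3=1<<2=4
after XOR R3, R1: R3=4^27=31
after AND R3, 255: R3=31&255=31
after ADD R1, R3: R1=27+31=58
after AND R1, 127: R1=58&127=58
halt.

31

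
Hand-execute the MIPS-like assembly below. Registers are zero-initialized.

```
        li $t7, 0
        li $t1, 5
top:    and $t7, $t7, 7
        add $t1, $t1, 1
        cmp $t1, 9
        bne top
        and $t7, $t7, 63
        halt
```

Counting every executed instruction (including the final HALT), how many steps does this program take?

li $t7, 0 → $t7=0
li $t1, 5 → $t1=5
and $t7, $t7, 7 → $t7=0&7=0
add $t1, $t1, 1 → $t1=5+1=6
cmp $t1, 9  (cmp 6,9)
bne top: taken
and $t7, $t7, 7 → $t7=0&7=0
add $t1, $t1, 1 → $t1=6+1=7
cmp $t1, 9  (cmp 7,9)
bne top: taken
and $t7, $t7, 7 → $t7=0&7=0
add $t1, $t1, 1 → $t1=7+1=8
cmp $t1, 9  (cmp 8,9)
bne top: taken
and $t7, $t7, 7 → $t7=0&7=0
add $t1, $t1, 1 → $t1=8+1=9
cmp $t1, 9  (cmp 9,9)
bne top: not taken
and $t7, $t7, 63 → $t7=0&63=0
halt.
Total executed instructions: 20.

20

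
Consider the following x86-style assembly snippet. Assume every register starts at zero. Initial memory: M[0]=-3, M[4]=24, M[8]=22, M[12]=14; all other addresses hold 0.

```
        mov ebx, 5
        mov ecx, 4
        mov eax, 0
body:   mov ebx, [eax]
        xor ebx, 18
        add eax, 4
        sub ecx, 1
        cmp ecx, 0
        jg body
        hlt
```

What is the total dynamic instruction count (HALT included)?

28

mov ebx, 5 → ebx=5
mov ecx, 4 → ecx=4
mov eax, 0 → eax=0
mov ebx, [eax] → ebx=M[0]=-3
xor ebx, 18 → ebx=(-3)^18=-17
add eax, 4 → eax=0+4=4
sub ecx, 1 → ecx=4-1=3
cmp ecx, 0  (cmp 3,0)
jg body: taken
mov ebx, [eax] → ebx=M[4]=24
xor ebx, 18 → ebx=24^18=10
add eax, 4 → eax=4+4=8
sub ecx, 1 → ecx=3-1=2
cmp ecx, 0  (cmp 2,0)
jg body: taken
mov ebx, [eax] → ebx=M[8]=22
xor ebx, 18 → ebx=22^18=4
add eax, 4 → eax=8+4=12
sub ecx, 1 → ecx=2-1=1
cmp ecx, 0  (cmp 1,0)
jg body: taken
mov ebx, [eax] → ebx=M[12]=14
xor ebx, 18 → ebx=14^18=28
add eax, 4 → eax=12+4=16
sub ecx, 1 → ecx=1-1=0
cmp ecx, 0  (cmp 0,0)
jg body: not taken
halt.
Total executed instructions: 28.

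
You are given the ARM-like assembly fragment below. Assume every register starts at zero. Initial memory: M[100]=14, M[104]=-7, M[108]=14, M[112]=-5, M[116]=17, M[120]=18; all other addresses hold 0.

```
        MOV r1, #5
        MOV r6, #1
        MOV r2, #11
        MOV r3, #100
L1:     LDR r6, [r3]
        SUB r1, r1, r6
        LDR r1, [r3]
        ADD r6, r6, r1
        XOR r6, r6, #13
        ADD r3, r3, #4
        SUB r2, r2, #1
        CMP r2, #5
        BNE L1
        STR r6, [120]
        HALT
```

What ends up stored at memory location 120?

r1=5
r6=1
r2=11
r3=100
r6=M[100]=14
r1=5-14=-9
r1=M[100]=14
r6=14+14=28
r6=28^13=17
r3=100+4=104
r2=11-1=10
CMP r2, #5  (cmp 10,5)
BNE L1: taken
r6=M[104]=-7
r1=14-(-7)=21
r1=M[104]=-7
r6=(-7)+(-7)=-14
r6=(-14)^13=-1
r3=104+4=108
r2=10-1=9
CMP r2, #5  (cmp 9,5)
BNE L1: taken
r6=M[108]=14
r1=(-7)-14=-21
r1=M[108]=14
r6=14+14=28
r6=28^13=17
r3=108+4=112
r2=9-1=8
CMP r2, #5  (cmp 8,5)
BNE L1: taken
r6=M[112]=-5
r1=14-(-5)=19
r1=M[112]=-5
r6=(-5)+(-5)=-10
r6=(-10)^13=-5
r3=112+4=116
r2=8-1=7
CMP r2, #5  (cmp 7,5)
BNE L1: taken
r6=M[116]=17
r1=(-5)-17=-22
r1=M[116]=17
r6=17+17=34
r6=34^13=47
r3=116+4=120
r2=7-1=6
CMP r2, #5  (cmp 6,5)
BNE L1: taken
r6=M[120]=18
r1=17-18=-1
r1=M[120]=18
r6=18+18=36
r6=36^13=41
r3=120+4=124
r2=6-1=5
CMP r2, #5  (cmp 5,5)
BNE L1: not taken
STR r6, [120] → M[120]=41
halt.

41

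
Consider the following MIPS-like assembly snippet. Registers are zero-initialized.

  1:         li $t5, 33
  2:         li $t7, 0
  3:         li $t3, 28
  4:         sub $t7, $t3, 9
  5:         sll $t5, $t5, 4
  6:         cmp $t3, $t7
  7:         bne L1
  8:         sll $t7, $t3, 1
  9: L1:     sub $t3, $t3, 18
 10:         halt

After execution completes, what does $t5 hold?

528

$t5=33
$t7=0
$t3=28
$t7=28-9=19
$t5=33<<4=528
cmp $t3, $t7  (cmp 28,19)
bne L1: taken
$t3=28-18=10
halt.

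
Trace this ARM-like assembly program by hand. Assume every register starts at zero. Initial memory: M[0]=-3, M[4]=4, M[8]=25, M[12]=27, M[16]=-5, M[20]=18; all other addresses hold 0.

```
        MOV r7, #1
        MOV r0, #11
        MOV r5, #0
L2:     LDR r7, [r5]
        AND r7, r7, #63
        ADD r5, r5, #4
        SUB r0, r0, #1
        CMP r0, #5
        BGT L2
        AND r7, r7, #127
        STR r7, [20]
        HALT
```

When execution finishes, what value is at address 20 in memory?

MOV r7, #1 → r7=1
MOV r0, #11 → r0=11
MOV r5, #0 → r5=0
LDR r7, [r5] → r7=M[0]=-3
AND r7, r7, #63 → r7=(-3)&63=61
ADD r5, r5, #4 → r5=0+4=4
SUB r0, r0, #1 → r0=11-1=10
CMP r0, #5  (cmp 10,5)
BGT L2: taken
LDR r7, [r5] → r7=M[4]=4
AND r7, r7, #63 → r7=4&63=4
ADD r5, r5, #4 → r5=4+4=8
SUB r0, r0, #1 → r0=10-1=9
CMP r0, #5  (cmp 9,5)
BGT L2: taken
LDR r7, [r5] → r7=M[8]=25
AND r7, r7, #63 → r7=25&63=25
ADD r5, r5, #4 → r5=8+4=12
SUB r0, r0, #1 → r0=9-1=8
CMP r0, #5  (cmp 8,5)
BGT L2: taken
LDR r7, [r5] → r7=M[12]=27
AND r7, r7, #63 → r7=27&63=27
ADD r5, r5, #4 → r5=12+4=16
SUB r0, r0, #1 → r0=8-1=7
CMP r0, #5  (cmp 7,5)
BGT L2: taken
LDR r7, [r5] → r7=M[16]=-5
AND r7, r7, #63 → r7=(-5)&63=59
ADD r5, r5, #4 → r5=16+4=20
SUB r0, r0, #1 → r0=7-1=6
CMP r0, #5  (cmp 6,5)
BGT L2: taken
LDR r7, [r5] → r7=M[20]=18
AND r7, r7, #63 → r7=18&63=18
ADD r5, r5, #4 → r5=20+4=24
SUB r0, r0, #1 → r0=6-1=5
CMP r0, #5  (cmp 5,5)
BGT L2: not taken
AND r7, r7, #127 → r7=18&127=18
STR r7, [20] → M[20]=18
halt.

18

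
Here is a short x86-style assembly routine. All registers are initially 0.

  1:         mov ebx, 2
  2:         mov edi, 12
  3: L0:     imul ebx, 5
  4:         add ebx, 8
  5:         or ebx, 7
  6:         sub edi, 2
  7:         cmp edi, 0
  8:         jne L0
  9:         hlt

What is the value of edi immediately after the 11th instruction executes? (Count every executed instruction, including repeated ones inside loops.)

10

after mov ebx, 2: ebx=2
after mov edi, 12: edi=12
after imul ebx, 5: ebx=2*5=10
after add ebx, 8: ebx=10+8=18
after or ebx, 7: ebx=18|7=23
after sub edi, 2: edi=12-2=10
cmp edi, 0  (cmp 10,0)
jne L0: taken
after imul ebx, 5: ebx=23*5=115
after add ebx, 8: ebx=115+8=123
after or ebx, 7: ebx=123|7=127
After step 11: edi = 10.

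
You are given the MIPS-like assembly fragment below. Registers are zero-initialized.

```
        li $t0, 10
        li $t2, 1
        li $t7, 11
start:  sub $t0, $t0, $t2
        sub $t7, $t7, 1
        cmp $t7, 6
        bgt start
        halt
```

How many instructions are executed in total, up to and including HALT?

after li $t0, 10: $t0=10
after li $t2, 1: $t2=1
after li $t7, 11: $t7=11
after sub $t0, $t0, $t2: $t0=10-1=9
after sub $t7, $t7, 1: $t7=11-1=10
cmp $t7, 6  (cmp 10,6)
bgt start: taken
after sub $t0, $t0, $t2: $t0=9-1=8
after sub $t7, $t7, 1: $t7=10-1=9
cmp $t7, 6  (cmp 9,6)
bgt start: taken
after sub $t0, $t0, $t2: $t0=8-1=7
after sub $t7, $t7, 1: $t7=9-1=8
cmp $t7, 6  (cmp 8,6)
bgt start: taken
after sub $t0, $t0, $t2: $t0=7-1=6
after sub $t7, $t7, 1: $t7=8-1=7
cmp $t7, 6  (cmp 7,6)
bgt start: taken
after sub $t0, $t0, $t2: $t0=6-1=5
after sub $t7, $t7, 1: $t7=7-1=6
cmp $t7, 6  (cmp 6,6)
bgt start: not taken
halt.
Total executed instructions: 24.

24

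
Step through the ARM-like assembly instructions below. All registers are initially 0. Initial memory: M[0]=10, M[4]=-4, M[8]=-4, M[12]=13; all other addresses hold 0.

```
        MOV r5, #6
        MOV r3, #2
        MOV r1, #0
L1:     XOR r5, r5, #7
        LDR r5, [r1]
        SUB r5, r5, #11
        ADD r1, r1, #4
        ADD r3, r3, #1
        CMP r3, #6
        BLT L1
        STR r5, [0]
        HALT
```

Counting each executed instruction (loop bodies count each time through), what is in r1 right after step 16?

MOV r5, #6 → r5=6
MOV r3, #2 → r3=2
MOV r1, #0 → r1=0
XOR r5, r5, #7 → r5=6^7=1
LDR r5, [r1] → r5=M[0]=10
SUB r5, r5, #11 → r5=10-11=-1
ADD r1, r1, #4 → r1=0+4=4
ADD r3, r3, #1 → r3=2+1=3
CMP r3, #6  (cmp 3,6)
BLT L1: taken
XOR r5, r5, #7 → r5=(-1)^7=-8
LDR r5, [r1] → r5=M[4]=-4
SUB r5, r5, #11 → r5=(-4)-11=-15
ADD r1, r1, #4 → r1=4+4=8
ADD r3, r3, #1 → r3=3+1=4
CMP r3, #6  (cmp 4,6)
After step 16: r1 = 8.

8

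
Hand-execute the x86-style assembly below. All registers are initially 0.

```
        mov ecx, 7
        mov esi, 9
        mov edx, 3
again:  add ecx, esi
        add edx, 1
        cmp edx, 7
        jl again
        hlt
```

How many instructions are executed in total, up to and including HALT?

mov ecx, 7 → ecx=7
mov esi, 9 → esi=9
mov edx, 3 → edx=3
add ecx, esi → ecx=7+9=16
add edx, 1 → edx=3+1=4
cmp edx, 7  (cmp 4,7)
jl again: taken
add ecx, esi → ecx=16+9=25
add edx, 1 → edx=4+1=5
cmp edx, 7  (cmp 5,7)
jl again: taken
add ecx, esi → ecx=25+9=34
add edx, 1 → edx=5+1=6
cmp edx, 7  (cmp 6,7)
jl again: taken
add ecx, esi → ecx=34+9=43
add edx, 1 → edx=6+1=7
cmp edx, 7  (cmp 7,7)
jl again: not taken
halt.
Total executed instructions: 20.

20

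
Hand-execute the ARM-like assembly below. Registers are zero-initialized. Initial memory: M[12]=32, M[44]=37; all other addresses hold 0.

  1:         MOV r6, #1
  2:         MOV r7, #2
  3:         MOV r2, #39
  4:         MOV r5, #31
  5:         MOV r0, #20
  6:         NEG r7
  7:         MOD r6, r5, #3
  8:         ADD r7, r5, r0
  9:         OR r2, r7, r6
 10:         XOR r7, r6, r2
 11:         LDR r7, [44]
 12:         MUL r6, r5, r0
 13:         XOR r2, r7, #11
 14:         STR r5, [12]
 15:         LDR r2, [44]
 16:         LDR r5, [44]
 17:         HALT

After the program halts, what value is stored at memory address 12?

r6=1
r7=2
r2=39
r5=31
r0=20
r7=-(2)=-2
r6=31%3=1
r7=31+20=51
r2=51|1=51
r7=1^51=50
r7=M[44]=37
r6=31*20=620
r2=37^11=46
STR r5, [12] → M[12]=31
r2=M[44]=37
r5=M[44]=37
halt.

31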